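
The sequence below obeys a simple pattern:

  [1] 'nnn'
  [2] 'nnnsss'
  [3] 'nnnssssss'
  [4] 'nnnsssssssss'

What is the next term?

nnnssssssssssss

Each term is the previous one with sss appended.
So the next term is nnnsssssssss·sss.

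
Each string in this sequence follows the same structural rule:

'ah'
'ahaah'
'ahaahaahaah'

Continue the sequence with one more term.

ahaahaahaahaahaahaahaah

Every step duplicates the string with 'a' between the halves.
One more doubling of ahaahaahaah gives the answer.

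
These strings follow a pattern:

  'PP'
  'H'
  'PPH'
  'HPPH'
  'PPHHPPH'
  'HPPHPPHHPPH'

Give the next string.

PPHHPPHHPPHPPHHPPH

Each term (from the third on) is the two preceding terms concatenated in order: term 3 = PP·H = PPH.
The next term joins PPHHPPH and HPPHPPHHPPH.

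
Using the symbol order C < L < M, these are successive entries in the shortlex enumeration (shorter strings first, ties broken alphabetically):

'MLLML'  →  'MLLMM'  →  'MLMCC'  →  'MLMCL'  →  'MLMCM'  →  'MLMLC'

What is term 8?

Advancing 2 positions from MLMLC through MLMLC → MLMLL reaches term 8.

MLMLM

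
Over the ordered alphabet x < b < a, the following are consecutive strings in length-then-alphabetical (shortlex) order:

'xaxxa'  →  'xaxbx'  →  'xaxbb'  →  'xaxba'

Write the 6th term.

xaxab

Advancing 2 positions from xaxba through xaxba → xaxax reaches term 6.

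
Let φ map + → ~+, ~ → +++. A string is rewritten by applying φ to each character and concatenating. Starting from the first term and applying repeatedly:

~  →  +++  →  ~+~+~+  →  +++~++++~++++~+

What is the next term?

Applying the rule to each of the 15 symbols of +++~++++~++++~+ gives the pieces ~+ ~+ ~+ +++ ~+ ~+ ~+ ~+ +++ ~+ ~+ ~+ ~+ +++ ~+, which concatenate to the answer.

~+~+~++++~+~+~+~++++~+~+~+~++++~+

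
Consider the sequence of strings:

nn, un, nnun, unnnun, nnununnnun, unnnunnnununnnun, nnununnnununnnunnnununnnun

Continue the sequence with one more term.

unnnunnnununnnunnnununnnununnnunnnununnnun

From term 3 onward, concatenate the second-to-last term with the last: nn·un = nnun, un·nnun = unnnun, …
The next term joins unnnunnnununnnun and nnununnnununnnunnnununnnun.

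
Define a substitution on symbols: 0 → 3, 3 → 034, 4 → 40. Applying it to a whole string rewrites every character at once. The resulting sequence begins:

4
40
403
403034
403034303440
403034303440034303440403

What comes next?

φ(403034303440034303440403) expands symbol-by-symbol to 40 3 034 3 034 40 034 3 034 40 40 3 3 034 40 034 3 034 40 40 3 40 3 034; joining the 24 pieces gives the next term.

403034303440034303440403303440034303440403403034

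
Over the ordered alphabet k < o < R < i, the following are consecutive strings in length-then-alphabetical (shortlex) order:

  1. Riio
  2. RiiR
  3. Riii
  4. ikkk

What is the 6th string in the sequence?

Continuing the enumeration 2 steps past ikkk: ikkk → ikko → (answer).

ikkR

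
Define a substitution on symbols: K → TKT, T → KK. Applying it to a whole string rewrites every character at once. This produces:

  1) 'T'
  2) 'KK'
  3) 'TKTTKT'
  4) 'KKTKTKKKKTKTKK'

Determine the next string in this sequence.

Rewriting the 14 symbols of KKTKTKKKKTKTKK one by one yields TKT TKT KK TKT KK TKT TKT TKT TKT KK TKT KK TKT TKT; concatenated:

TKTTKTKKTKTKKTKTTKTTKTTKTKKTKTKKTKTTKT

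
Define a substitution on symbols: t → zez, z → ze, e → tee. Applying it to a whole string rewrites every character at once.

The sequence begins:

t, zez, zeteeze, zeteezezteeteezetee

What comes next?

Replace each of the 19 characters of zeteezezteeteezetee in place — ze tee zez tee tee ze tee ze zez tee tee zez tee tee ze tee zez tee tee — and concatenate.

zeteezezteeteezeteezezezteeteezezteeteezeteezezteetee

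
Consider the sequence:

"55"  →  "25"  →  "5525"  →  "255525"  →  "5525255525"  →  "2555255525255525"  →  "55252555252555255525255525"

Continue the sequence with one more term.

This is a Fibonacci-style word recurrence s(k) = s(k−2)·s(k−1): e.g. 55·25 = 5525.
Continuing: 2555255525255525 · 55252555252555255525255525 gives term 8.

255525552525552555252555252555255525255525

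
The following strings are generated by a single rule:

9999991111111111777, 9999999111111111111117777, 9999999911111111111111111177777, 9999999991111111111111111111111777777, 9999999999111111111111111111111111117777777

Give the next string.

9999999999911111111111111111111111111111177777777

Reading off run lengths: 9 runs 6, 7, 8, 9, 10; 1 runs 10, 14, 18, 22, 26; 7 runs 3, 4, 5, 6, 7 — each is linear in n, where the shown terms are n = 3, 4, 5, 6, 7.
Setting n = 8 gives 11, 30, 8 characters in each block.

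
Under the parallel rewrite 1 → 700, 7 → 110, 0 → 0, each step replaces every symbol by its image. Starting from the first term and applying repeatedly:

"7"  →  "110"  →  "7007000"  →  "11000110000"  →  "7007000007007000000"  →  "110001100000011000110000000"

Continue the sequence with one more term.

Rewriting the 27 symbols of 110001100000011000110000000 one by one yields 700 700 0 0 0 700 700 0 0 0 0 0 0 700 700 0 0 0 700 700 0 0 0 0 0 0 0; concatenated:

7007000007007000000007007000007007000000000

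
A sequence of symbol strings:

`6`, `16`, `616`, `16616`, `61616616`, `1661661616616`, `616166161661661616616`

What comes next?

Each term (from the third on) is the two preceding terms concatenated in order: term 3 = 6·16 = 616.
Continuing: 1661661616616 · 616166161661661616616 gives term 8.

1661661616616616166161661661616616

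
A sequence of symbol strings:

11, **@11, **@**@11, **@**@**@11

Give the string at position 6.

**@**@**@**@**@11

The strings grow by a fixed prefix **@ each time.
From **@**@**@11, 2 further steps: **@**@**@11 → **@**@**@**@11 → (answer).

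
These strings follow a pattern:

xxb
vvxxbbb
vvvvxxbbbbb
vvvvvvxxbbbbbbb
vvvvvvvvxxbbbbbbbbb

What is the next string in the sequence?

Each term wraps the previous one in vv on the left and bb on the right.
Applying this once more to vvvvvvvvxxbbbbbbbbb:

vvvvvvvvvvxxbbbbbbbbbbb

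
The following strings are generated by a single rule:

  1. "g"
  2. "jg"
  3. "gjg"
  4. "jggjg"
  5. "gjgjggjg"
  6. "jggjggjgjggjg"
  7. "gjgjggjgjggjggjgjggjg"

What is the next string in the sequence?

jggjggjgjggjggjgjggjgjggjggjgjggjg

From term 3 onward, concatenate the second-to-last term with the last: g·jg = gjg, jg·gjg = jggjg, …
So term 8 is jggjggjgjggjg·gjgjggjgjggjggjgjggjg.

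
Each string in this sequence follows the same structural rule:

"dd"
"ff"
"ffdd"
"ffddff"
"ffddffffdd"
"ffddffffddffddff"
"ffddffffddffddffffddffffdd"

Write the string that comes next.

Each term (from the third on) is the previous term followed by the one before it: term 3 = ff·dd = ffdd.
So term 8 is ffddffffddffddffffddffffdd·ffddffffddffddff.

ffddffffddffddffffddffffddffddffffddffddff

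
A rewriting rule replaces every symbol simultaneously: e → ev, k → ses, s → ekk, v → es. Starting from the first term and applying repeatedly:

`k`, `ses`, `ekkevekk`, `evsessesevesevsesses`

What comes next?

evesekkevekkekkevekkevesevekkevesekkevekkekkevekk

Replace each of the 20 characters of evsessesevesevsesses in place — ev es ekk ev ekk ekk ev ekk ev es ev ekk ev es ekk ev ekk ekk ev ekk — and concatenate.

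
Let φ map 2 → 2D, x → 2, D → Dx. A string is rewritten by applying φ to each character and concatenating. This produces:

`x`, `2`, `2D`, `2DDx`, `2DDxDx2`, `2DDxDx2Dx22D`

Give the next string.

Expanding 2DDxDx2Dx22D: 2→2D, D→Dx, D→Dx, x→2, D→Dx, x→2, 2→2D, D→Dx, x→2, 2→2D, 2→2D, D→Dx. Concatenated: 2D Dx Dx 2 Dx 2 2D Dx 2 2D 2D Dx.

2DDxDx2Dx22DDx22D2DDx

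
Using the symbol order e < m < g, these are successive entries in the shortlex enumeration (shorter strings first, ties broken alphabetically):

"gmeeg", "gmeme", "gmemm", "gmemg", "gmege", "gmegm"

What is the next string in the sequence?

gmegg

The successor of gmegm increments the rightmost position that isn't already g and resets every position after it to e.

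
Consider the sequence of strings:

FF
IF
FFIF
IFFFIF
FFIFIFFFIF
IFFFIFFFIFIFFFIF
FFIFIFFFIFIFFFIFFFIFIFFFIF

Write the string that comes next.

IFFFIFFFIFIFFFIFFFIFIFFFIFIFFFIFFFIFIFFFIF

Each term (from the third on) is the two preceding terms concatenated in order: term 3 = FF·IF = FFIF.
So term 8 is IFFFIFFFIFIFFFIF·FFIFIFFFIFIFFFIFFFIFIFFFIF.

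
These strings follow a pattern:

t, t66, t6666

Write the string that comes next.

t666666

Every step adds 66 to the end: s(k+1) = s(k)·66.
One more step from t6666 gives the answer.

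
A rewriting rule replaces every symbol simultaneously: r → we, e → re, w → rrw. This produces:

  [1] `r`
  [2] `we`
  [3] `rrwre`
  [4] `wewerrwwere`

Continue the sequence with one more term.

rrwrerrwrewewerrwrrwrewere

Rewriting each symbol of wewerrwwere: w→rrw, e→re, w→rrw, e→re, r→we, r→we, w→rrw, w→rrw, e→re, r→we, e→re, which concatenates to rrw re rrw re we we rrw rrw re we re.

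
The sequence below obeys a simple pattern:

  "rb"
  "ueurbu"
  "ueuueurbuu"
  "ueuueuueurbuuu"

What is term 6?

ueuueuueuueuueurbuuuuu

Every step adds ueu to the front and u to the end of the previous string.
From ueuueuueurbuuu, 2 further steps: ueuueuueurbuuu → ueuueuueuueurbuuuu → (answer).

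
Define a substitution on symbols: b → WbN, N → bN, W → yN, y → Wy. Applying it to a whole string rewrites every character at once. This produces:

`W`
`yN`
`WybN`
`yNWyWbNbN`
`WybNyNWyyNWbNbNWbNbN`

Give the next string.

Rewriting the 20 symbols of WybNyNWyyNWbNbNWbNbN one by one yields yN Wy WbN bN Wy bN yN Wy Wy bN yN WbN bN WbN bN yN WbN bN WbN bN; concatenated:

yNWyWbNbNWybNyNWyWybNyNWbNbNWbNbNyNWbNbNWbNbN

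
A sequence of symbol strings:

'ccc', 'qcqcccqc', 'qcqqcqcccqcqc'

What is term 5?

Each term wraps the previous one in qcq on the left and qc on the right.
From qcqqcqcccqcqc, 2 further steps: qcqqcqcccqcqc → qcqqcqqcqcccqcqcqc → (answer).

qcqqcqqcqqcqcccqcqcqcqc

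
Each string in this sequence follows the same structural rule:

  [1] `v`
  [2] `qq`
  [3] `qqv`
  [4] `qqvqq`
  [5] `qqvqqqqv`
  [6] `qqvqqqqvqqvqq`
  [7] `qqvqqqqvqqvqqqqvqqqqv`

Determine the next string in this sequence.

qqvqqqqvqqvqqqqvqqqqvqqvqqqqvqqvqq

This is a Fibonacci-style word recurrence s(k) = s(k−1)·s(k−2): e.g. qq·v = qqv.
Continuing: qqvqqqqvqqvqqqqvqqqqv · qqvqqqqvqqvqq gives term 8.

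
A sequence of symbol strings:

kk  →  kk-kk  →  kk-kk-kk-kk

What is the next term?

s(k+1) = s(k)·-·s(k) — each term doubles the last with '-' between the halves.
So the next term is two copies of kk-kk-kk-kk with '-' between the halves.

kk-kk-kk-kk-kk-kk-kk-kk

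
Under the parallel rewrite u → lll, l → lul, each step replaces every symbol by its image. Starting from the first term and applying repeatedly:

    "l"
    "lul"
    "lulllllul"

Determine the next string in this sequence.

lulllllullullullullulllllul

Apply φ to lulllllul symbol by symbol: l→lul, u→lll, l→lul, l→lul, l→lul, l→lul, l→lul, u→lll, l→lul; joined: lul lll lul lul lul lul lul lll lul.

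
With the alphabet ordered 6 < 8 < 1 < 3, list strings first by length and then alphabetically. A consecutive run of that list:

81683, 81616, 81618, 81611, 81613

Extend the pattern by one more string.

81636

The successor of 81613 increments the rightmost position that isn't already 3 and resets every position after it to 6.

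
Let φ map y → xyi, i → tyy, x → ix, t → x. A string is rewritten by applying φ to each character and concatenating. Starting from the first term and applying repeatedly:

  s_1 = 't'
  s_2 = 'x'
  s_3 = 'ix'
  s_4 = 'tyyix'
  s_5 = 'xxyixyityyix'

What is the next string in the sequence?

ixixxyityyixxyityyxxyixyityyix

Rewriting each symbol of xxyixyityyix: x→ix, x→ix, y→xyi, i→tyy, x→ix, y→xyi, i→tyy, t→x, y→xyi, y→xyi, i→tyy, x→ix, which concatenates to ix ix xyi tyy ix xyi tyy x xyi xyi tyy ix.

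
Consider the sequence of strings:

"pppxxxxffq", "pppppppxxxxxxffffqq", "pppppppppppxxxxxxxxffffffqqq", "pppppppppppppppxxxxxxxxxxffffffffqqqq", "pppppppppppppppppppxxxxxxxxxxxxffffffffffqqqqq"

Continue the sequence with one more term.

Term n consists of 4n-1 p's, followed by 2n+2 x's, followed by 2n f's, followed by n q's (n = 1, 2, …).
Setting n = 6 gives 23, 14, 12, 6 characters in each block.

pppppppppppppppppppppppxxxxxxxxxxxxxxffffffffffffqqqqqq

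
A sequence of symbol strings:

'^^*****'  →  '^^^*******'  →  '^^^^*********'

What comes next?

The n-th term is n ^'s then 2n+1 *'s, where the shown terms are n = 2, 3, 4.
For the next term, n = 5, so the run lengths are 5, 11.

^^^^^***********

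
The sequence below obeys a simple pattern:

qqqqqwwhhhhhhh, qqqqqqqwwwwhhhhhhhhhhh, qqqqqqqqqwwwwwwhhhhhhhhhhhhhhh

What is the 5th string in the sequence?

Each string has the form q^{2n+3} w^{2n} h^{4n+3} (n = 1, 2, …).
Setting n = 5 gives 13, 10, 23 characters in each block.

qqqqqqqqqqqqqwwwwwwwwwwhhhhhhhhhhhhhhhhhhhhhhh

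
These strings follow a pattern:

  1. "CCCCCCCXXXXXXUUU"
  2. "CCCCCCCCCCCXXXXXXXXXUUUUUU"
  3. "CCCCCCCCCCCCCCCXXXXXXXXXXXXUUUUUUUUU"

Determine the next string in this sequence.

Each string has the form C^{4n+3} X^{3n+3} U^{3n} (n = 1, 2, …).
For the next term, n = 4, so the run lengths are 19, 15, 12.

CCCCCCCCCCCCCCCCCCCXXXXXXXXXXXXXXXUUUUUUUUUUUU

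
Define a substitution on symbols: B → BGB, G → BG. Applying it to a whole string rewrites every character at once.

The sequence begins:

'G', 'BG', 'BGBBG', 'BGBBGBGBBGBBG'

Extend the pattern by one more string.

BGBBGBGBBGBBGBGBBGBGBBGBBGBGBBGBBG

φ(BGBBGBGBBGBBG) expands symbol-by-symbol to BGB BG BGB BGB BG BGB BG BGB BGB BG BGB BGB BG; joining the 13 pieces gives the next term.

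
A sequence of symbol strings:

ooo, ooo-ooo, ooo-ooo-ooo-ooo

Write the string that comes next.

Every step duplicates the string with '-' between the halves.
Doubling ooo-ooo-ooo-ooo with '-' between the halves:

ooo-ooo-ooo-ooo-ooo-ooo-ooo-ooo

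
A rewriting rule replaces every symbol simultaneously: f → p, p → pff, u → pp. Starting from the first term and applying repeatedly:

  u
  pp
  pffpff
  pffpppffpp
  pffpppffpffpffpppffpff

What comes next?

Rewriting the 22 symbols of pffpppffpffpffpppffpff one by one yields pff p p pff pff pff p p pff p p pff p p pff pff pff p p pff p p; concatenated:

pffpppffpffpffpppffpppffpppffpffpffpppffpp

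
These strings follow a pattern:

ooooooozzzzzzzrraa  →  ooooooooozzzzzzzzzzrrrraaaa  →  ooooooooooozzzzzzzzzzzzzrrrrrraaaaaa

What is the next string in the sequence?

ooooooooooooozzzzzzzzzzzzzzzzrrrrrrrraaaaaaaa

Term n consists of 2n+3 o's, followed by 3n+1 z's, followed by 2n-2 r's, followed by 2n-2 a's, where the shown terms are n = 2, 3, 4.
For the next term, n = 5, so the run lengths are 13, 16, 8, 8.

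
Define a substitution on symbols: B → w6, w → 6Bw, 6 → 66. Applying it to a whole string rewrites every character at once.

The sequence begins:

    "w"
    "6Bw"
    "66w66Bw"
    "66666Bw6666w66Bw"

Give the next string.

Rewriting the 16 symbols of 66666Bw6666w66Bw one by one yields 66 66 66 66 66 w6 6Bw 66 66 66 66 6Bw 66 66 w6 6Bw; concatenated:

6666666666w66Bw666666666Bw6666w66Bw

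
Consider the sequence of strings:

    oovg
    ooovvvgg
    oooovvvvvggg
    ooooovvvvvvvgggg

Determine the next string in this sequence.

oooooovvvvvvvvvggggg

Each string has the form o^{n+1} v^{2n-1} g^{n} (n = 1, 2, …).
For the next term, n = 5, so the run lengths are 6, 9, 5.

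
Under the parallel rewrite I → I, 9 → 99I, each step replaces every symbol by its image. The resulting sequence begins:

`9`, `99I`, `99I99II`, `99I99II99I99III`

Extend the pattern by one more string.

Rewriting the 15 symbols of 99I99II99I99III one by one yields 99I 99I I 99I 99I I I 99I 99I I 99I 99I I I I; concatenated:

99I99II99I99III99I99II99I99IIII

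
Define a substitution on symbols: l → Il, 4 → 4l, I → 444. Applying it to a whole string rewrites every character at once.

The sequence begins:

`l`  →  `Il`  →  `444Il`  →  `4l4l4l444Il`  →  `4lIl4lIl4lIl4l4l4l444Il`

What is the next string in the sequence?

4lIl444Il4lIl444Il4lIl444Il4lIl4lIl4lIl4l4l4l444Il

Replace each of the 23 characters of 4lIl4lIl4lIl4l4l4l444Il in place — 4l Il 444 Il 4l Il 444 Il 4l Il 444 Il 4l Il 4l Il 4l Il 4l 4l 4l 444 Il — and concatenate.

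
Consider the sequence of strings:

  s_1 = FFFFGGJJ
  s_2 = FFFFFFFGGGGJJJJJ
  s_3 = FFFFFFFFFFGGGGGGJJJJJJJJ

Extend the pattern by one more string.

Term n consists of 3n+1 F's, followed by 2n G's, followed by 3n-1 J's (n = 1, 2, …).
Setting n = 4 gives 13, 8, 11 characters in each block.

FFFFFFFFFFFFFGGGGGGGGJJJJJJJJJJJ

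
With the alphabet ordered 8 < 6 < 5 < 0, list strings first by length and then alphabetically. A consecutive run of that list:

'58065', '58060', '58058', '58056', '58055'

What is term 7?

58008

Stepping forward 2 times from 58055: 58055 → 58050, then the target.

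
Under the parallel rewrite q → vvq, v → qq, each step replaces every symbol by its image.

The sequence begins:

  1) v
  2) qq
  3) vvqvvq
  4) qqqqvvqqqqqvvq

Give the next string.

Replace each of the 14 characters of qqqqvvqqqqqvvq in place — vvq vvq vvq vvq qq qq vvq vvq vvq vvq vvq qq qq vvq — and concatenate.

vvqvvqvvqvvqqqqqvvqvvqvvqvvqvvqqqqqvvq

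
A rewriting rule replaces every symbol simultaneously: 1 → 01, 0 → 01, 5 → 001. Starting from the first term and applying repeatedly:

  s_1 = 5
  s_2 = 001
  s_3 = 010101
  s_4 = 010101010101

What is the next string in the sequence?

010101010101010101010101

Expanding 010101010101: 0→01, 1→01, 0→01, 1→01, 0→01, 1→01, 0→01, 1→01, 0→01, 1→01, 0→01, 1→01. Concatenated: 01 01 01 01 01 01 01 01 01 01 01 01.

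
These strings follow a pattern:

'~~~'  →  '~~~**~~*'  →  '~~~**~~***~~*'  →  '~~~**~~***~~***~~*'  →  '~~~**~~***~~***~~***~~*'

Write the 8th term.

~~~**~~***~~***~~***~~***~~***~~***~~*

Every step adds **~~* to the end: s(k+1) = s(k)·**~~*.
From ~~~**~~***~~***~~***~~*, 3 further steps: ~~~**~~***~~***~~***~~* → ~~~**~~***~~***~~***~~***~~* → ~~~**~~***~~***~~***~~***~~***~~* → (answer).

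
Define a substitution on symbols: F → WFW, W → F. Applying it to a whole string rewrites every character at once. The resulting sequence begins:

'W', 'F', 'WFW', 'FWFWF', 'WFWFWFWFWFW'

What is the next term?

Apply φ to WFWFWFWFWFW symbol by symbol: W→F, F→WFW, W→F, F→WFW, W→F, F→WFW, W→F, F→WFW, W→F, F→WFW, W→F; joined: F WFW F WFW F WFW F WFW F WFW F.

FWFWFWFWFWFWFWFWFWFWF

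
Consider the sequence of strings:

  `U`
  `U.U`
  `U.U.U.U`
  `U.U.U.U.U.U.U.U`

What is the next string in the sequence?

Every step duplicates the string with '.' between the halves.
Doubling U.U.U.U.U.U.U.U with '.' between the halves:

U.U.U.U.U.U.U.U.U.U.U.U.U.U.U.U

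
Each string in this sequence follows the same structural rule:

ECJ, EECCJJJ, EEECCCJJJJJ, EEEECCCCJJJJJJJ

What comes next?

EEEEECCCCCJJJJJJJJJ

Reading off run lengths: E runs 1, 2, 3, 4; C runs 1, 2, 3, 4; J runs 1, 3, 5, 7 — each is linear in n (n = 1, 2, …).
At n = 5 the blocks have lengths 5, 5, 9.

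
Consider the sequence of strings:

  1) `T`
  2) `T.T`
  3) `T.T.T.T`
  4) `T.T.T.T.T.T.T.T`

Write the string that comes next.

T.T.T.T.T.T.T.T.T.T.T.T.T.T.T.T

s(k+1) = s(k)·.·s(k) — each term doubles the last with '.' between the halves.
So the next term is two copies of T.T.T.T.T.T.T.T with '.' between the halves.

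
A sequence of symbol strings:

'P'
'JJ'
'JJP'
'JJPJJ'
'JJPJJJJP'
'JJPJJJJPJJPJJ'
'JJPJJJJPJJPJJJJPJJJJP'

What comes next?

JJPJJJJPJJPJJJJPJJJJPJJPJJJJPJJPJJ

This is a Fibonacci-style word recurrence s(k) = s(k−1)·s(k−2): e.g. JJ·P = JJP.
Continuing: JJPJJJJPJJPJJJJPJJJJP · JJPJJJJPJJPJJ gives term 8.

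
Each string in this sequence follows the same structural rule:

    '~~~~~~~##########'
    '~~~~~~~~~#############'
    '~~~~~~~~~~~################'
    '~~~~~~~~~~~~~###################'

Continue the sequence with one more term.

~~~~~~~~~~~~~~~######################

Reading off run lengths: ~ runs 7, 9, 11, 13; # runs 10, 13, 16, 19 — each is linear in n, where the shown terms are n = 3, 4, 5, 6.
Setting n = 7 gives 15, 22 characters in each block.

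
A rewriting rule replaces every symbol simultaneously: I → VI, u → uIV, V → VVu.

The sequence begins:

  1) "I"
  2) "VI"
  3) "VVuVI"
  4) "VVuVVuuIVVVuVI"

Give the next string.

VVuVVuuIVVVuVVuuIVuIVVIVVuVVuVVuuIVVVuVI

φ(VVuVVuuIVVVuVI) expands symbol-by-symbol to VVu VVu uIV VVu VVu uIV uIV VI VVu VVu VVu uIV VVu VI; joining the 14 pieces gives the next term.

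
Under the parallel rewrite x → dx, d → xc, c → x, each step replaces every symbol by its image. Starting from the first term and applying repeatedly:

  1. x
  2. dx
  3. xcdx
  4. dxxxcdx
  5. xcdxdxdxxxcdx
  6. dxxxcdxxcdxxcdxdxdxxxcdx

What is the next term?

φ(dxxxcdxxcdxxcdxdxdxxxcdx) expands symbol-by-symbol to xc dx dx dx x xc dx dx x xc dx dx x xc dx xc dx xc dx dx dx x xc dx; joining the 24 pieces gives the next term.

xcdxdxdxxxcdxdxxxcdxdxxxcdxxcdxxcdxdxdxxxcdx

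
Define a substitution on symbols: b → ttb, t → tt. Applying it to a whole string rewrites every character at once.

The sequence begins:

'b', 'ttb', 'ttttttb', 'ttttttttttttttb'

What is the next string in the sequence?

Rewriting the 15 symbols of ttttttttttttttb one by one yields tt tt tt tt tt tt tt tt tt tt tt tt tt tt ttb; concatenated:

ttttttttttttttttttttttttttttttb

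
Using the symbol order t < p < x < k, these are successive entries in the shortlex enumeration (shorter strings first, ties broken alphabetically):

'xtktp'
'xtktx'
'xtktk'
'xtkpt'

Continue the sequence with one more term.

Find the rightmost character of xtkpt below k, bump it to the next letter, and reset everything to its right to t.

xtkpp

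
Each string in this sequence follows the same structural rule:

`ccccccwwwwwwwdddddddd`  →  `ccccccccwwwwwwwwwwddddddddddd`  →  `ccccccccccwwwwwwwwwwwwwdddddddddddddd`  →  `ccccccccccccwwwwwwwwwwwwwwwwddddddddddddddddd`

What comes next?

ccccccccccccccwwwwwwwwwwwwwwwwwwwdddddddddddddddddddd

Reading off run lengths: c runs 6, 8, 10, 12; w runs 7, 10, 13, 16; d runs 8, 11, 14, 17 — each is linear in n, where the shown terms are n = 2, 3, 4, 5.
For the next term, n = 6, so the run lengths are 14, 19, 20.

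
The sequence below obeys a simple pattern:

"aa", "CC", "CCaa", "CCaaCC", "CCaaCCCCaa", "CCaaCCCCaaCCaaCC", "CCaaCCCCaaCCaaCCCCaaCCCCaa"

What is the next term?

CCaaCCCCaaCCaaCCCCaaCCCCaaCCaaCCCCaaCCaaCC

This is a Fibonacci-style word recurrence s(k) = s(k−1)·s(k−2): e.g. CC·aa = CCaa.
So term 8 is CCaaCCCCaaCCaaCCCCaaCCCCaa·CCaaCCCCaaCCaaCC.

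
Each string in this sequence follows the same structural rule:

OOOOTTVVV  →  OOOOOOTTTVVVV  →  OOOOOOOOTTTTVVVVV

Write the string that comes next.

Each string has the form O^{2n} T^{n} V^{n+1}, where the shown terms are n = 2, 3, 4.
For the next term, n = 5, so the run lengths are 10, 5, 6.

OOOOOOOOOOTTTTTVVVVVV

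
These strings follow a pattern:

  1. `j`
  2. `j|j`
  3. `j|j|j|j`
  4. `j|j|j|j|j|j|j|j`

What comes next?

j|j|j|j|j|j|j|j|j|j|j|j|j|j|j|j

s(k+1) = s(k)·|·s(k) — each term doubles the last with '|' between the halves.
One more doubling of j|j|j|j|j|j|j|j gives the answer.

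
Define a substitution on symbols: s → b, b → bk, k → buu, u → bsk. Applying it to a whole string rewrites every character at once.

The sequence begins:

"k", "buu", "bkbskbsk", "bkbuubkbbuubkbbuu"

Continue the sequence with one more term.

Rewriting the 17 symbols of bkbuubkbbuubkbbuu one by one yields bk buu bk bsk bsk bk buu bk bk bsk bsk bk buu bk bk bsk bsk; concatenated:

bkbuubkbskbskbkbuubkbkbskbskbkbuubkbkbskbsk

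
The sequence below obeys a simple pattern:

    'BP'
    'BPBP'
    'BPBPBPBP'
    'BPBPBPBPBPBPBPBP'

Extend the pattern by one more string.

BPBPBPBPBPBPBPBPBPBPBPBPBPBPBPBP

Every step duplicates the string.
So the next term is two copies of BPBPBPBPBPBPBPBP.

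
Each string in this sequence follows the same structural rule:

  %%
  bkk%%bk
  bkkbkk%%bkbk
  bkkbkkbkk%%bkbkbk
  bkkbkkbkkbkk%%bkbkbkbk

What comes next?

Each term wraps the previous one in bkk on the left and bk on the right.
So the next term is bkk·bkkbkkbkkbkk%%bkbkbkbk·bk.

bkkbkkbkkbkkbkk%%bkbkbkbkbk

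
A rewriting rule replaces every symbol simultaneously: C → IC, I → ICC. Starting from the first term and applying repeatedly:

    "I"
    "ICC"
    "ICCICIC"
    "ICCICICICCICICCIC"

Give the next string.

ICCICICICCICICCICICCICICICCICICCICICICCIC

φ(ICCICICICCICICCIC) expands symbol-by-symbol to ICC IC IC ICC IC ICC IC ICC IC IC ICC IC ICC IC IC ICC IC; joining the 17 pieces gives the next term.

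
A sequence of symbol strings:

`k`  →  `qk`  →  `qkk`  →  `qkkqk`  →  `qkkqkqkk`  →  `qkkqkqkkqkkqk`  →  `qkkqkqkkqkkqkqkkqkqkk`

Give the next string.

qkkqkqkkqkkqkqkkqkqkkqkkqkqkkqkkqk

Each term (from the third on) is the previous term followed by the one before it: term 3 = qk·k = qkk.
So term 8 is qkkqkqkkqkkqkqkkqkqkk·qkkqkqkkqkkqk.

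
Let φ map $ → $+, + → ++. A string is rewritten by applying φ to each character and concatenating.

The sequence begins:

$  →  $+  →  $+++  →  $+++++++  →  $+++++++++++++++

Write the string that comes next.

φ($+++++++++++++++) expands symbol-by-symbol to $+ ++ ++ ++ ++ ++ ++ ++ ++ ++ ++ ++ ++ ++ ++ ++; joining the 16 pieces gives the next term.

$+++++++++++++++++++++++++++++++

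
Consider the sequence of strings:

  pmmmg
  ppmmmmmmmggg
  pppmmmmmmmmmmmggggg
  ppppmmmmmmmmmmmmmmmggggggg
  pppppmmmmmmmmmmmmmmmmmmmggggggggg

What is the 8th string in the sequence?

ppppppppmmmmmmmmmmmmmmmmmmmmmmmmmmmmmmmggggggggggggggg

Each string has the form p^{n} m^{4n-1} g^{2n-1} (n = 1, 2, …).
At n = 8 the blocks have lengths 8, 31, 15.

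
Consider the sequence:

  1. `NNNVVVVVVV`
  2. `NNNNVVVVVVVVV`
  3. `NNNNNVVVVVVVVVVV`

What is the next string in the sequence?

NNNNNNVVVVVVVVVVVVV

The n-th term is n N's then 2n+1 V's, where the shown terms are n = 3, 4, 5.
Setting n = 6 gives 6, 13 characters in each block.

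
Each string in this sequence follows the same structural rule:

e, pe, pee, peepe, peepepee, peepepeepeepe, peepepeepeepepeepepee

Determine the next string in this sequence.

This is a Fibonacci-style word recurrence s(k) = s(k−1)·s(k−2): e.g. pe·e = pee.
So term 8 is peepepeepeepepeepepee·peepepeepeepe.

peepepeepeepepeepepeepeepepeepeepe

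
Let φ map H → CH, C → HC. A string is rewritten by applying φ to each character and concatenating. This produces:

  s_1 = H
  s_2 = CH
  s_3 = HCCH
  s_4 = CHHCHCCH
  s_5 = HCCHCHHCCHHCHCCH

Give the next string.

CHHCHCCHHCCHCHHCHCCHCHHCCHHCHCCH

φ(HCCHCHHCCHHCHCCH) expands symbol-by-symbol to CH HC HC CH HC CH CH HC HC CH CH HC CH HC HC CH; joining the 16 pieces gives the next term.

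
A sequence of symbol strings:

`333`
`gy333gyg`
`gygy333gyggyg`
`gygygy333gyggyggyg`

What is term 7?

gygygygygygy333gyggyggyggyggyggyg

Every step adds gy to the front and gyg to the end of the previous string.
From gygygy333gyggyggyg, 3 further steps: gygygy333gyggyggyg → gygygygy333gyggyggyggyg → gygygygygy333gyggyggyggyggyg → (answer).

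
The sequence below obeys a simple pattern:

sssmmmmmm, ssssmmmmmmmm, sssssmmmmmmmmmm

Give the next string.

Term n consists of n s's, followed by 2n m's, where the shown terms are n = 3, 4, 5.
At n = 6 the blocks have lengths 6, 12.

ssssssmmmmmmmmmmmm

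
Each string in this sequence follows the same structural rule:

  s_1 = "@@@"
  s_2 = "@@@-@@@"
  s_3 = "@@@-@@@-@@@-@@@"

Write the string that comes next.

@@@-@@@-@@@-@@@-@@@-@@@-@@@-@@@

Every step duplicates the string with '-' between the halves.
One more doubling of @@@-@@@-@@@-@@@ gives the answer.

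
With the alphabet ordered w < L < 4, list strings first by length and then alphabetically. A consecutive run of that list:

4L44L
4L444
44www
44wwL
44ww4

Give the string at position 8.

Advancing 3 positions from 44ww4 through 44ww4 → 44wLw → 44wLL reaches term 8.

44wL4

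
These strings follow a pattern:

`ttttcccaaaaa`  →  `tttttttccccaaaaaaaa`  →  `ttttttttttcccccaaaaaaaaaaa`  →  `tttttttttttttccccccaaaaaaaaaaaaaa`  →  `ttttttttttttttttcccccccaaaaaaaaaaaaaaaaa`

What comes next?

tttttttttttttttttttccccccccaaaaaaaaaaaaaaaaaaaa

Each string has the form t^{3n+1} c^{n+2} a^{3n+2} (n = 1, 2, …).
Setting n = 6 gives 19, 8, 20 characters in each block.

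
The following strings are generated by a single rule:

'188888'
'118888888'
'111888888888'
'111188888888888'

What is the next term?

111118888888888888

Reading off run lengths: 1 runs 1, 2, 3, 4; 8 runs 5, 7, 9, 11 — each is linear in n, where the shown terms are n = 2, 3, 4, 5.
At n = 6 the blocks have lengths 5, 13.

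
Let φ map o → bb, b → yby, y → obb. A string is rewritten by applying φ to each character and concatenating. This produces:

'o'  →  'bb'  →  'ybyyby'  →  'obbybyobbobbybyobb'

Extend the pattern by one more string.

Rewriting the 18 symbols of obbybyobbobbybyobb one by one yields bb yby yby obb yby obb bb yby yby bb yby yby obb yby obb bb yby yby; concatenated:

bbybyybyobbybyobbbbybyybybbybyybyobbybyobbbbybyyby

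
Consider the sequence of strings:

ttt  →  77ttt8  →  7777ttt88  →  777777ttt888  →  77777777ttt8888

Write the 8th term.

Each term wraps the previous one in 77 on the left and 8 on the right.
From 77777777ttt8888, 3 further steps: 77777777ttt8888 → 7777777777ttt88888 → 777777777777ttt888888 → (answer).

77777777777777ttt8888888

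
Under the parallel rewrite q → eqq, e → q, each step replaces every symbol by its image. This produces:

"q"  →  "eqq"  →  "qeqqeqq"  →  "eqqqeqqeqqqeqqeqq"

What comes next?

qeqqeqqeqqqeqqeqqqeqqeqqeqqqeqqeqqqeqqeqq

Applying the rule to each of the 17 symbols of eqqqeqqeqqqeqqeqq gives the pieces q eqq eqq eqq q eqq eqq q eqq eqq eqq q eqq eqq q eqq eqq, which concatenate to the answer.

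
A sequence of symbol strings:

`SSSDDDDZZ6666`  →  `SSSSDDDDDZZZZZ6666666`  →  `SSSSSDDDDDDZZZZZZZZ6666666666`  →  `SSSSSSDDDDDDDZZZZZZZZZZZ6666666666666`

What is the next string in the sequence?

Each string has the form S^{n+2} D^{n+3} Z^{3n-1} 6^{3n+1} (n = 1, 2, …).
For the next term, n = 5, so the run lengths are 7, 8, 14, 16.

SSSSSSSDDDDDDDDZZZZZZZZZZZZZZ6666666666666666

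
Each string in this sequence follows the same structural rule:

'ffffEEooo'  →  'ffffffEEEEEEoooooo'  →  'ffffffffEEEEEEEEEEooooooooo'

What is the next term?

The n-th term is 2n+2 f's then 4n-2 E's then 3n o's (n = 1, 2, …).
For the next term, n = 4, so the run lengths are 10, 14, 12.

ffffffffffEEEEEEEEEEEEEEoooooooooooo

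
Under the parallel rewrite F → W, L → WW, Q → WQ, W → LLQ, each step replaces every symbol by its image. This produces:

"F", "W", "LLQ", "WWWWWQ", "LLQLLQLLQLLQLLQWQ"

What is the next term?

WWWWWQWWWWWQWWWWWQWWWWWQWWWWWQLLQWQ

Applying the rule to each of the 17 symbols of LLQLLQLLQLLQLLQWQ gives the pieces WW WW WQ WW WW WQ WW WW WQ WW WW WQ WW WW WQ LLQ WQ, which concatenate to the answer.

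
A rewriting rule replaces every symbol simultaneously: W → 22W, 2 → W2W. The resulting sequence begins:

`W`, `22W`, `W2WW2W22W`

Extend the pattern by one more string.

22WW2W22W22WW2W22WW2WW2W22W

Apply φ to W2WW2W22W symbol by symbol: W→22W, 2→W2W, W→22W, W→22W, 2→W2W, W→22W, 2→W2W, 2→W2W, W→22W; joined: 22W W2W 22W 22W W2W 22W W2W W2W 22W.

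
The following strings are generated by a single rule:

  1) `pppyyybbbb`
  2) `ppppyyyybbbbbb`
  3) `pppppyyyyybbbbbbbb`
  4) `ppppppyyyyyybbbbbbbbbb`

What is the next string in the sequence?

pppppppyyyyyyybbbbbbbbbbbb

The n-th term is n+1 p's then n+1 y's then 2n b's, where the shown terms are n = 2, 3, 4, 5.
Setting n = 6 gives 7, 7, 12 characters in each block.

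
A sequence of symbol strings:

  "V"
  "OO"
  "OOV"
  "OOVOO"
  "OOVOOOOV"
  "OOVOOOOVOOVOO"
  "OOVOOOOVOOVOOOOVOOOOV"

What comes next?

OOVOOOOVOOVOOOOVOOOOVOOVOOOOVOOVOO

From term 3 onward, concatenate the last term with the second-to-last: OO·V = OOV, OOV·OO = OOVOO, …
The next term joins OOVOOOOVOOVOOOOVOOOOV and OOVOOOOVOOVOO.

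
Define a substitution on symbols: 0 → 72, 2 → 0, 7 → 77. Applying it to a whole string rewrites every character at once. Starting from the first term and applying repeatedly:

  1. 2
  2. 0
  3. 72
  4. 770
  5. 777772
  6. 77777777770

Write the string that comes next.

7777777777777777777772

Rewriting each symbol of 77777777770: 7→77, 7→77, 7→77, 7→77, 7→77, 7→77, 7→77, 7→77, 7→77, 7→77, 0→72, which concatenates to 77 77 77 77 77 77 77 77 77 77 72.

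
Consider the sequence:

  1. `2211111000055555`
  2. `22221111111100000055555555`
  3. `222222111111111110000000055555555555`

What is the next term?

The n-th term is 2n-2 2's then 3n-1 1's then 2n 0's then 3n-1 5's, where the shown terms are n = 2, 3, 4.
For the next term, n = 5, so the run lengths are 8, 14, 10, 14.

2222222211111111111111000000000055555555555555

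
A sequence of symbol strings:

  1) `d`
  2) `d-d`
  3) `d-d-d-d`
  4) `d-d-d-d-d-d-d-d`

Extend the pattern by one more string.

d-d-d-d-d-d-d-d-d-d-d-d-d-d-d-d

Every step duplicates the string with '-' between the halves.
One more doubling of d-d-d-d-d-d-d-d gives the answer.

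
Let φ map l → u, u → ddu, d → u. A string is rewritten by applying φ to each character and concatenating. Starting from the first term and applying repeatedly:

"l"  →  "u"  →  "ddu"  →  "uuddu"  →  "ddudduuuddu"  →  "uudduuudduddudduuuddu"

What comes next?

φ(uudduuudduddudduuuddu) expands symbol-by-symbol to ddu ddu u u ddu ddu ddu u u ddu u u ddu u u ddu ddu ddu u u ddu; joining the 21 pieces gives the next term.

ddudduuudduddudduuudduuudduuudduddudduuuddu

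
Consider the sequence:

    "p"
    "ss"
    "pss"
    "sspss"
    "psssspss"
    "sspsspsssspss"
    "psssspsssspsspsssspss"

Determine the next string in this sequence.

sspsspsssspsspsssspsssspsspsssspss

From term 3 onward, concatenate the second-to-last term with the last: p·ss = pss, ss·pss = sspss, …
So term 8 is sspsspsssspss·psssspsssspsspsssspss.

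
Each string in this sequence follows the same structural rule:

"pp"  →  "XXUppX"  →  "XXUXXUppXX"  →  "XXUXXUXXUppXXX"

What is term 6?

Every step adds XXU to the front and X to the end of the previous string.
From XXUXXUXXUppXXX, 2 further steps: XXUXXUXXUppXXX → XXUXXUXXUXXUppXXXX → (answer).

XXUXXUXXUXXUXXUppXXXXX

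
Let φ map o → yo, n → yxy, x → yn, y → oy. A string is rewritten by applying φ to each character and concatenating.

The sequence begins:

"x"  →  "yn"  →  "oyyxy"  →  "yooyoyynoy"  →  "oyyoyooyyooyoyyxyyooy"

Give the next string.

Rewriting the 21 symbols of oyyoyooyyooyoyyxyyooy one by one yields yo oy oy yo oy yo yo oy oy yo yo oy yo oy oy yn oy oy yo yo oy; concatenated:

yooyoyyooyyoyooyoyyoyooyyooyoyynoyoyyoyooy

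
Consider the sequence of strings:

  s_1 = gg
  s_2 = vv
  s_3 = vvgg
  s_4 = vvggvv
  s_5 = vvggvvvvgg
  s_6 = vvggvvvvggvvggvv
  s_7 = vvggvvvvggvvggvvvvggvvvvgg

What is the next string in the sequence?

From term 3 onward, concatenate the last term with the second-to-last: vv·gg = vvgg, vvgg·vv = vvggvv, …
So term 8 is vvggvvvvggvvggvvvvggvvvvgg·vvggvvvvggvvggvv.

vvggvvvvggvvggvvvvggvvvvggvvggvvvvggvvggvv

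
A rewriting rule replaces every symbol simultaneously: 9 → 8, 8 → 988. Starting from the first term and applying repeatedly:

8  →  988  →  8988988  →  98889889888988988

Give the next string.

φ(98889889888988988) expands symbol-by-symbol to 8 988 988 988 8 988 988 8 988 988 988 8 988 988 8 988 988; joining the 17 pieces gives the next term.

89889889888988988898898898889889888988988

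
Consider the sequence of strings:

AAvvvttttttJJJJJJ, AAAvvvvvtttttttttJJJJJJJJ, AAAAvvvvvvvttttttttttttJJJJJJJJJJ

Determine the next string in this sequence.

Term n consists of n A's, followed by 2n-1 v's, followed by 3n t's, followed by 2n+2 J's, where the shown terms are n = 2, 3, 4.
At n = 5 the blocks have lengths 5, 9, 15, 12.

AAAAAvvvvvvvvvtttttttttttttttJJJJJJJJJJJJ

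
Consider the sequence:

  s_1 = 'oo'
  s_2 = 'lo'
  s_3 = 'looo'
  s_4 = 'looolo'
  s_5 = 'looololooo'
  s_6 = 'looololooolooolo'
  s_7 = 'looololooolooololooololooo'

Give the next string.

looololooolooololooololooolooololooolooolo

From term 3 onward, concatenate the last term with the second-to-last: lo·oo = looo, looo·lo = looolo, …
The next term joins looololooolooololooololooo and looololooolooolo.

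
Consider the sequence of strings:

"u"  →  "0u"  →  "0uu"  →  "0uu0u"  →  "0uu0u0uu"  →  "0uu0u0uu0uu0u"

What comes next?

This is a Fibonacci-style word recurrence s(k) = s(k−1)·s(k−2): e.g. 0u·u = 0uu.
The next term joins 0uu0u0uu0uu0u and 0uu0u0uu.

0uu0u0uu0uu0u0uu0u0uu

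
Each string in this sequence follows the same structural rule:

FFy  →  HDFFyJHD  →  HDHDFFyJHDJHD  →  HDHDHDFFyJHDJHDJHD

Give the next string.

HDHDHDHDFFyJHDJHDJHDJHD

Each term wraps the previous one in HD on the left and JHD on the right.
One more step from HDHDHDFFyJHDJHDJHD gives the answer.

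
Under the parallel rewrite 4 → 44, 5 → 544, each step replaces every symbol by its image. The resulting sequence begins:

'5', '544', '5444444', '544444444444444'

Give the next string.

Rewriting the 15 symbols of 544444444444444 one by one yields 544 44 44 44 44 44 44 44 44 44 44 44 44 44 44; concatenated:

5444444444444444444444444444444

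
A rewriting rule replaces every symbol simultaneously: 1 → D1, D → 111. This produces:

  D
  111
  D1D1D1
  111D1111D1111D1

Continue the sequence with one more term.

Replace each of the 15 characters of 111D1111D1111D1 in place — D1 D1 D1 111 D1 D1 D1 D1 111 D1 D1 D1 D1 111 D1 — and concatenate.

D1D1D1111D1D1D1D1111D1D1D1D1111D1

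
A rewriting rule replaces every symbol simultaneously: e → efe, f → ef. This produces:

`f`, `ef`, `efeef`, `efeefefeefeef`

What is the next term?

Rewriting the 13 symbols of efeefefeefeef one by one yields efe ef efe efe ef efe ef efe efe ef efe efe ef; concatenated:

efeefefeefeefefeefefeefeefefeefeef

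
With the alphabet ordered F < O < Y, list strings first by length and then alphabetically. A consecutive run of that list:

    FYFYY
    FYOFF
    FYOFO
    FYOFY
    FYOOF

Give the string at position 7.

Continuing the enumeration 2 steps past FYOOF: FYOOF → FYOOO → (answer).

FYOOY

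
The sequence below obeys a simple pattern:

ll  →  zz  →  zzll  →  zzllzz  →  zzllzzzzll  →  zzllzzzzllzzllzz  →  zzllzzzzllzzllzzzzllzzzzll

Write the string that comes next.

zzllzzzzllzzllzzzzllzzzzllzzllzzzzllzzllzz

This is a Fibonacci-style word recurrence s(k) = s(k−1)·s(k−2): e.g. zz·ll = zzll.
So term 8 is zzllzzzzllzzllzzzzllzzzzll·zzllzzzzllzzllzz.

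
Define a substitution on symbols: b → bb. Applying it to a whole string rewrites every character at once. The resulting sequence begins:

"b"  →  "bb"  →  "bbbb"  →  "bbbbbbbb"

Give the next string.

Expanding bbbbbbbb: b→bb, b→bb, b→bb, b→bb, b→bb, b→bb, b→bb, b→bb. Concatenated: bb bb bb bb bb bb bb bb.

bbbbbbbbbbbbbbbb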